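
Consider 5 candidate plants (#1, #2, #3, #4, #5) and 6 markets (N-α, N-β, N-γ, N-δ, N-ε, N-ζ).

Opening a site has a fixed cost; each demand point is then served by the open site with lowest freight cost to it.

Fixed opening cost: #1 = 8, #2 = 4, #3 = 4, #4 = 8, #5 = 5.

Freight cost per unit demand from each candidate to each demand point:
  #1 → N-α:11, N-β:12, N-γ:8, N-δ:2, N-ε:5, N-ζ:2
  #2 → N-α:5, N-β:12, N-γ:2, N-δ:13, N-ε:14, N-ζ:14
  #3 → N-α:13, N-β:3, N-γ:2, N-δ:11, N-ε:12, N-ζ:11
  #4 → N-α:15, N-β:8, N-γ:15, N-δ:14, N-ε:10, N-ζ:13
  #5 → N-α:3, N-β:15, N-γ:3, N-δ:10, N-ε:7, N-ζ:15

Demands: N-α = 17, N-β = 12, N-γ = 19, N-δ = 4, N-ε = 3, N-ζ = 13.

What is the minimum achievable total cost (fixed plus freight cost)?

Open {#1, #3, #5}: assign each demand point to its cheapest open site.
  N-α→#5 17×3=51, N-β→#3 12×3=36, N-γ→#3 19×2=38, N-δ→#1 4×2=8, N-ε→#1 3×5=15, N-ζ→#1 13×2=26
  freight cost 174, fixed 17 → total 191.
Compare {#1, #2, #3, #5}: freight cost 174 + fixed 21 = 195.
Compare {#1, #3, #4, #5}: freight cost 174 + fixed 25 = 199.
Compare {#1, #2, #3, #4, #5}: freight cost 174 + fixed 29 = 203.
All other subsets cost ≥ 195. Minimum total cost: 191.

191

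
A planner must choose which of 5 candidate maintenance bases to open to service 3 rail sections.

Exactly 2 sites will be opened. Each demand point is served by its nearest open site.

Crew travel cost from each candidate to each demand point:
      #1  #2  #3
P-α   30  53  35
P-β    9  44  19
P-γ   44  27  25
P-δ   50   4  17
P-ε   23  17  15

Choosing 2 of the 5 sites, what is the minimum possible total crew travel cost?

30

Open {P-β, P-δ}.
  #1→P-β 9, #2→P-δ 4, #3→P-δ 17  ⇒ total 30.
Compare {P-β, P-ε}: total 41.
Compare {P-δ, P-ε}: total 42.
No size-2 selection does better; minimum is 30.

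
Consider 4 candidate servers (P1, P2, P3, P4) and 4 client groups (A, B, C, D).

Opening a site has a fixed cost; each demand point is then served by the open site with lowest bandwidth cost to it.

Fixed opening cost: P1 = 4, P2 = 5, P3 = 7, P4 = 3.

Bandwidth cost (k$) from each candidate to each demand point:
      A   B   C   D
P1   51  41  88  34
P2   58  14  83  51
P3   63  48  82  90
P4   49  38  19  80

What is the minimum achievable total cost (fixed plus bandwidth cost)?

128

Open {P1, P2, P4}: assign each demand point to its cheapest open site.
  A→P4 49, B→P2 14, C→P4 19, D→P1 34
  bandwidth cost 116, fixed 12 → total 128.
Compare {P1, P2, P3, P4}: bandwidth cost 116 + fixed 19 = 135.
Compare {P2, P4}: bandwidth cost 133 + fixed 8 = 141.
Compare {P1, P4}: bandwidth cost 140 + fixed 7 = 147.
All other subsets cost ≥ 135. Minimum total cost: 128.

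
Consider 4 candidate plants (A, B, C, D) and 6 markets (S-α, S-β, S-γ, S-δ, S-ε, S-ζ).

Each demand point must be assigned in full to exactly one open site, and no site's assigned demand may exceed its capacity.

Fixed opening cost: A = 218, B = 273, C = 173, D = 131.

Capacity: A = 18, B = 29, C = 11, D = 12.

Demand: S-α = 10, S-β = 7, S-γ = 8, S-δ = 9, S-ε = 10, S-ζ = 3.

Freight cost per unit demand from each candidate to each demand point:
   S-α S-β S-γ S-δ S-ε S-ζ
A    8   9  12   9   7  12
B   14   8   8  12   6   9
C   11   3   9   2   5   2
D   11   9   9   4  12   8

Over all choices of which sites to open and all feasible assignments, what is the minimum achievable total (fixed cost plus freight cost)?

Open {B, C, D}; cheapest assignment that respects the capacities:
  B (cap 29, load 28): S-α, S-γ, S-ε — cost 10×14 + 8×8 + 10×6 = 264
  C (cap 11, load 10): S-β, S-ζ — cost 7×3 + 3×2 = 27
  D (cap 12, load 9): S-δ — cost 9×4 = 36
  Shipping 327, fixed 577 → total 904.
  Any other capacity-feasible assignment to {B, C, D} ships for at least 327.
Compare {A, B}: its best feasible assignment gives total 918.
Compare {A, B, D}: its best feasible assignment gives total 942.
Every other set of open sites that can feasibly serve all demand totals ≥ 918 even under its best assignment. Minimum: 904.

904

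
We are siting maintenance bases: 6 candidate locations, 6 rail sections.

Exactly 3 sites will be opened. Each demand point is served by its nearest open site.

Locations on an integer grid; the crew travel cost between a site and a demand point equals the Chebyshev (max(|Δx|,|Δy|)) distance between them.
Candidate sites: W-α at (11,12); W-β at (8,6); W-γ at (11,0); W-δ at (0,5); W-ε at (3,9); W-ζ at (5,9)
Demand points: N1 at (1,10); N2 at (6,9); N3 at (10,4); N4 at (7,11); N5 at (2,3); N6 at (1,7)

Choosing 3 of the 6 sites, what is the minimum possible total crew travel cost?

Open {W-β, W-δ, W-ζ}.
  N1→W-ζ 4, N2→W-ζ 1, N3→W-β 2, N4→W-ζ 2, N5→W-δ 2, N6→W-δ 2  ⇒ total 13.
Compare {W-δ, W-ε, W-ζ}: total 14.
Compare {W-β, W-δ, W-ε}: total 15.
No size-3 selection does better; minimum is 13.

13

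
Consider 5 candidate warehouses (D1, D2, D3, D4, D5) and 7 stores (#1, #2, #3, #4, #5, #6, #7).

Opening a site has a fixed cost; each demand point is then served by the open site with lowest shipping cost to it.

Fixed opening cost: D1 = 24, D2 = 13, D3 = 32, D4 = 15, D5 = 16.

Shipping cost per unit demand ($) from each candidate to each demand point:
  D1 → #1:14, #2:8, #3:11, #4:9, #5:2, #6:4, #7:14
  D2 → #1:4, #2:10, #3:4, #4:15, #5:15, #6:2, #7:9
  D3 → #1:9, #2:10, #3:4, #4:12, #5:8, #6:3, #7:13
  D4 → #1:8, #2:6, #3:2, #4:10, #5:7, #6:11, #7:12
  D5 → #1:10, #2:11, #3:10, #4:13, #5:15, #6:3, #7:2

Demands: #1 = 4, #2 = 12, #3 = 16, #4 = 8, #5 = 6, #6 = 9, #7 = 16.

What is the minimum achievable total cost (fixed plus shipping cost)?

322

Open {D1, D2, D4, D5}: assign each demand point to its cheapest open site.
  #1→D2 4×4=16, #2→D4 12×6=72, #3→D4 16×2=32, #4→D1 8×9=72, #5→D1 6×2=12, #6→D2 9×2=18, #7→D5 16×2=32
  shipping cost 254, fixed 68 → total 322.
Compare {D1, D4, D5}: shipping cost 279 + fixed 55 = 334.
Compare {D2, D4, D5}: shipping cost 292 + fixed 44 = 336.
Compare {D4, D5}: shipping cost 317 + fixed 31 = 348.
All other subsets cost ≥ 334. Minimum total cost: 322.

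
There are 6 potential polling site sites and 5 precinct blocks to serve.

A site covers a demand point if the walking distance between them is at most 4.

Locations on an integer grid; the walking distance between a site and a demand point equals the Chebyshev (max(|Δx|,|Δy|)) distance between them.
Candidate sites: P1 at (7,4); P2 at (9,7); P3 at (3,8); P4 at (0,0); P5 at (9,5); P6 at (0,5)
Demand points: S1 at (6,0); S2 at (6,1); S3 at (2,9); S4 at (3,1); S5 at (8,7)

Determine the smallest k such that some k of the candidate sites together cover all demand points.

Coverage sets (demand points within 4 of each site):
  P1: {S1, S2, S4, S5}
  P2: {S5}
  P3: {S3}
  P4: {S4}
  P5: {S2, S5}
  P6: {S3, S4}
No single site covers all 5 demand points.
But {P1, P3} covers everything, so the minimum is 2.

2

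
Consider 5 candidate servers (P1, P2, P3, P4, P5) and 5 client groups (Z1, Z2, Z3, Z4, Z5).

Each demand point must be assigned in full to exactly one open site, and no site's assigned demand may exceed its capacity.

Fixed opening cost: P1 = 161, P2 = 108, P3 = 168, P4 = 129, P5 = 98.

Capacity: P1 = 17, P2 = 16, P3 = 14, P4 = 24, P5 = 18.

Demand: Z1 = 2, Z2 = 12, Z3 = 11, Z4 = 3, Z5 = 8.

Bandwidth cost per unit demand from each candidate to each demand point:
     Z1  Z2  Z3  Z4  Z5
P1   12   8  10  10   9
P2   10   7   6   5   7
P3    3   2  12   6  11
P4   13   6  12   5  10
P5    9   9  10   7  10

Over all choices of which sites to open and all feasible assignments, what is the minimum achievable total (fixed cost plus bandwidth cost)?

490

Open {P2, P4}; cheapest assignment that respects the capacities:
  P2 (cap 16, load 16): Z1, Z3, Z4 — cost 2×10 + 11×6 + 3×5 = 101
  P4 (cap 24, load 20): Z2, Z5 — cost 12×6 + 8×10 = 152
  Shipping 253, fixed 237 → total 490.
  Any other capacity-feasible assignment to {P2, P4} ships for at least 253.
Compare {P4, P5}: its best feasible assignment gives total 522.
Compare {P3, P4}: its best feasible assignment gives total 554.
Every other set of open sites that can feasibly serve all demand totals ≥ 522 even under its best assignment. Minimum: 490.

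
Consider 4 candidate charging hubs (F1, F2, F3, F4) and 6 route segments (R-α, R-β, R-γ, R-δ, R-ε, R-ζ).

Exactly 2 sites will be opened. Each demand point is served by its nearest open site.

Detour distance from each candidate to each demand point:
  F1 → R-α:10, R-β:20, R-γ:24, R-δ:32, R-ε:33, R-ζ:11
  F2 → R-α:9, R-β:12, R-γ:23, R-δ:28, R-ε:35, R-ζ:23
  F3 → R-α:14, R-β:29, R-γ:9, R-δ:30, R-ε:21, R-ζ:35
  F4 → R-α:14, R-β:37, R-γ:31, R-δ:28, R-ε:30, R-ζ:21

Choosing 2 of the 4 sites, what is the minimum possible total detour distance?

Open {F1, F3}.
  R-α→F1 10, R-β→F1 20, R-γ→F3 9, R-δ→F3 30, R-ε→F3 21, R-ζ→F1 11  ⇒ total 101.
Compare {F2, F3}: total 102.
Compare {F1, F2}: total 116.
No size-2 selection does better; minimum is 101.

101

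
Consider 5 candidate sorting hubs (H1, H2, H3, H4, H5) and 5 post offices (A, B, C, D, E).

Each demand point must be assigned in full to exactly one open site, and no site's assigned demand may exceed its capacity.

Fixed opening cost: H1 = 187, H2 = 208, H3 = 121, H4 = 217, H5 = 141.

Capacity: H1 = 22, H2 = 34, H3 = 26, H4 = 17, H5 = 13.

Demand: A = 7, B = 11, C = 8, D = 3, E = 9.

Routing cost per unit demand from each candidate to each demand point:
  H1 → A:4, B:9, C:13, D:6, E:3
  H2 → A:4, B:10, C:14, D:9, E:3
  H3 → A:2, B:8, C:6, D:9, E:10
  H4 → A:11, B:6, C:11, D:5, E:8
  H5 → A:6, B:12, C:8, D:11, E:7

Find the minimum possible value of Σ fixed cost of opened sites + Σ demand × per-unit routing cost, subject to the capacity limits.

Open {H1, H3}; cheapest assignment that respects the capacities:
  H1 (cap 22, load 12): D, E — cost 3×6 + 9×3 = 45
  H3 (cap 26, load 26): A, B, C — cost 7×2 + 11×8 + 8×6 = 150
  Shipping 195, fixed 308 → total 503.
  Any other capacity-feasible assignment to {H1, H3} ships for at least 195.
Compare {H3, H5}: its best feasible assignment gives total 508.
Compare {H2, H3}: its best feasible assignment gives total 533.
Every other set of open sites that can feasibly serve all demand totals ≥ 508 even under its best assignment. Minimum: 503.

503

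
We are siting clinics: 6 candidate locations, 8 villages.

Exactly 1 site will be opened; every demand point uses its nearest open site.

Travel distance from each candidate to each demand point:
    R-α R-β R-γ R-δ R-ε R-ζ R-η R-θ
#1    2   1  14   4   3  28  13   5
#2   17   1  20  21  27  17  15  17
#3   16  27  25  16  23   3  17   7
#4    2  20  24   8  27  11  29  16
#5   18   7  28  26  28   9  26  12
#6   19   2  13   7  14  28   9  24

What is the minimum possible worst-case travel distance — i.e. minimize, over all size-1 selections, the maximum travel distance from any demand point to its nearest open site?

Open {#2}.
  Farthest demand point is R-ε at travel distance 27 (to #2); all others are ≤ 27.
With {#3} the worst case is 27.
With {#1} the worst case is 28.
No size-1 selection achieves below 27.

27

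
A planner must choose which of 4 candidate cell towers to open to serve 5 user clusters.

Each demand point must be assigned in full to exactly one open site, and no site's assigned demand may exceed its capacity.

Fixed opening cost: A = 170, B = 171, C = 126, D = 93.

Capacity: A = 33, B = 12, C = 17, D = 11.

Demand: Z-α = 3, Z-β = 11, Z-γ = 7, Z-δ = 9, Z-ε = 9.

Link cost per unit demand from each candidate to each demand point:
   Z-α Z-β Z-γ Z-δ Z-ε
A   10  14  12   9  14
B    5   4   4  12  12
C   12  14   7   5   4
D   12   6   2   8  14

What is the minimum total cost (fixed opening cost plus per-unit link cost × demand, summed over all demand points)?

Open {A, C}; cheapest assignment that respects the capacities:
  A (cap 33, load 23): Z-α, Z-β, Z-δ — cost 3×10 + 11×14 + 9×9 = 265
  C (cap 17, load 16): Z-γ, Z-ε — cost 7×7 + 9×4 = 85
  Shipping 350, fixed 296 → total 646.
  Any other capacity-feasible assignment to {A, C} ships for at least 350.
Compare {A, D}: its best feasible assignment gives total 650.
Compare {A, C, D}: its best feasible assignment gives total 651.
Every other set of open sites that can feasibly serve all demand totals ≥ 650 even under its best assignment. Minimum: 646.

646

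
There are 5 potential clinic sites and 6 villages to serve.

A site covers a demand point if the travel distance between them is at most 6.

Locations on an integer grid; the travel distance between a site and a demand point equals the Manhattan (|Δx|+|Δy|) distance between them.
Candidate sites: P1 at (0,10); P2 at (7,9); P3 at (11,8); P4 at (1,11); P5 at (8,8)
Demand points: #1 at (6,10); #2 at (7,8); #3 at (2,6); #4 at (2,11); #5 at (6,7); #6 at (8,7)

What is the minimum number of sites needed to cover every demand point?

Coverage sets (demand points within 6 of each site):
  P1: {#1, #3, #4}
  P2: {#1, #2, #5, #6}
  P3: {#2, #5, #6}
  P4: {#1, #3, #4}
  P5: {#1, #2, #5, #6}
No single site covers all 6 demand points.
But {P1, P2} covers everything, so the minimum is 2.

2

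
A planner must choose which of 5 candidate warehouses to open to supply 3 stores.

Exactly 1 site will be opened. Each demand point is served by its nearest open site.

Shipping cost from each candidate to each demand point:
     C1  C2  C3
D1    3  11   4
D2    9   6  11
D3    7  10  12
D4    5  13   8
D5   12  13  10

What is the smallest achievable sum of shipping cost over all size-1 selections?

18

Open {D1}.
  C1→D1 3, C2→D1 11, C3→D1 4  ⇒ total 18.
Compare {D2}: total 26.
Compare {D4}: total 26.
No size-1 selection does better; minimum is 18.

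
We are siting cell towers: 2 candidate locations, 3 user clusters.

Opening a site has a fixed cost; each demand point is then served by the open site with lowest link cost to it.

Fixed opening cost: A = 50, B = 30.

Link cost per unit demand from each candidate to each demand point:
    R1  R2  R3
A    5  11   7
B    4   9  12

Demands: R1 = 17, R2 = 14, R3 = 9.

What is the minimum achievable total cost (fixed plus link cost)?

Open {B}: assign each demand point to its cheapest open site.
  R1→B 17×4=68, R2→B 14×9=126, R3→B 9×12=108
  link cost 302, fixed 30 → total 332.
Compare {A, B}: link cost 257 + fixed 80 = 337.
Compare {A}: link cost 302 + fixed 50 = 352.

332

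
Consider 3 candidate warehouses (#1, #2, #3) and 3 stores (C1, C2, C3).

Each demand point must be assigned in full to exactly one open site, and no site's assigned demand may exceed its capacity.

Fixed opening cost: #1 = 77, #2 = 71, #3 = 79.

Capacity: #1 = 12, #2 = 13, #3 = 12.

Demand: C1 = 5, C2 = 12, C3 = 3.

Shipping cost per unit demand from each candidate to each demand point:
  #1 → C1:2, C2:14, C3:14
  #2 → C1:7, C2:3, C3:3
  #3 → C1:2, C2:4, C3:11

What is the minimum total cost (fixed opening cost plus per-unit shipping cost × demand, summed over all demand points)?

229

Open {#2, #3}; cheapest assignment that respects the capacities:
  #2 (cap 13, load 12): C2 — cost 12×3 = 36
  #3 (cap 12, load 8): C1, C3 — cost 5×2 + 3×11 = 43
  Shipping 79, fixed 150 → total 229.
  Any other capacity-feasible assignment to {#2, #3} ships for at least 79.
Compare {#1, #2}: its best feasible assignment gives total 236.
Compare {#1, #3}: its best feasible assignment gives total 256.
Every other set of open sites that can feasibly serve all demand totals ≥ 236 even under its best assignment. Minimum: 229.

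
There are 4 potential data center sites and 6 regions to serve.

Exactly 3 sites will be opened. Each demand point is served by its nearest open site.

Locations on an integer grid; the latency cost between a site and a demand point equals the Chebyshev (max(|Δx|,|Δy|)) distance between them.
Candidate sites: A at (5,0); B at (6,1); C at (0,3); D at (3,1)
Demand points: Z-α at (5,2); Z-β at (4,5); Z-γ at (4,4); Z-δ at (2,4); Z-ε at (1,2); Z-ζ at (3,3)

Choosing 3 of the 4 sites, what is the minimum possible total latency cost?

13

Open {B, C, D}.
  Z-α→B 1, Z-β→B 4, Z-γ→B 3, Z-δ→C 2, Z-ε→C 1, Z-ζ→D 2  ⇒ total 13.
Compare {A, B, C}: total 14.
Compare {A, C, D}: total 14.
No size-3 selection does better; minimum is 13.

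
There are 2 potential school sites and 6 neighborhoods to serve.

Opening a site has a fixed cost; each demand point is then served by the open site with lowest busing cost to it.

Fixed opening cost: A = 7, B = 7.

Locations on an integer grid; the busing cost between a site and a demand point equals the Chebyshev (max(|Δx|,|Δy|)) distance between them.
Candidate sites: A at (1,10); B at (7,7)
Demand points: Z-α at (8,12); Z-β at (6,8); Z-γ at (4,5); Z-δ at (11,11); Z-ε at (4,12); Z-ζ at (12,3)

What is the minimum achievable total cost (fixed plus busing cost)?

Open {B}: assign each demand point to its cheapest open site.
  Z-α→B 5, Z-β→B 1, Z-γ→B 3, Z-δ→B 4, Z-ε→B 5, Z-ζ→B 5
  busing cost 23, fixed 7 → total 30.
Compare {A, B}: busing cost 21 + fixed 14 = 35.
Compare {A}: busing cost 41 + fixed 7 = 48.

30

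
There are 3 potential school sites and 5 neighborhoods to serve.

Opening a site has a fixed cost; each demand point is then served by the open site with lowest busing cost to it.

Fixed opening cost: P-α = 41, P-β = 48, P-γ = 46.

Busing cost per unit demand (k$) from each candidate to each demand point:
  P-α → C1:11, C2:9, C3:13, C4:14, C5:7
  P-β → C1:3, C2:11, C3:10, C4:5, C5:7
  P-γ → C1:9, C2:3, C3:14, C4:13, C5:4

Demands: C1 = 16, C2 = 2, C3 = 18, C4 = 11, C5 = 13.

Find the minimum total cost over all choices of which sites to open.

435

Open {P-β, P-γ}: assign each demand point to its cheapest open site.
  C1→P-β 16×3=48, C2→P-γ 2×3=6, C3→P-β 18×10=180, C4→P-β 11×5=55, C5→P-γ 13×4=52
  busing cost 341, fixed 94 → total 435.
Compare {P-β}: busing cost 396 + fixed 48 = 444.
Compare {P-α, P-β, P-γ}: busing cost 341 + fixed 135 = 476.
Compare {P-α, P-β}: busing cost 392 + fixed 89 = 481.
All other subsets cost ≥ 444. Minimum total cost: 435.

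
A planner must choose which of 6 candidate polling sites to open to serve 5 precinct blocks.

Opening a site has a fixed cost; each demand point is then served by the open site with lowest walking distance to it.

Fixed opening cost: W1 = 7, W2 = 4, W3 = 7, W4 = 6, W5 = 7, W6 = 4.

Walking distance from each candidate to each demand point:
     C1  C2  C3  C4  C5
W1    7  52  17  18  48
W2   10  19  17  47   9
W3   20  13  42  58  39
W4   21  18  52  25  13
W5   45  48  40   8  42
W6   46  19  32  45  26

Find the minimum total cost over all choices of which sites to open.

74

Open {W2, W5}: assign each demand point to its cheapest open site.
  C1→W2 10, C2→W2 19, C3→W2 17, C4→W5 8, C5→W2 9
  walking distance 63, fixed 11 → total 74.
Compare {W2, W3, W5}: walking distance 57 + fixed 18 = 75.
Compare {W1, W2, W5}: walking distance 60 + fixed 18 = 78.
Compare {W2, W5, W6}: walking distance 63 + fixed 15 = 78.
All other subsets cost ≥ 75. Minimum total cost: 74.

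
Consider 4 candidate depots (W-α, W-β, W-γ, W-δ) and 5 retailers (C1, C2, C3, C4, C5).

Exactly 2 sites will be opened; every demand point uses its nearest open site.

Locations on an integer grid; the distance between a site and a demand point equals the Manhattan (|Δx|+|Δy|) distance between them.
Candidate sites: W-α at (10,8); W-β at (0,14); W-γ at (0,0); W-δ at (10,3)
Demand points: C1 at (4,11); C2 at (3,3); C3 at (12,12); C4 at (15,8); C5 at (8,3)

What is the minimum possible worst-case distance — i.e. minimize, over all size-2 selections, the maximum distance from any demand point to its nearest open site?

Open {W-α, W-γ}.
  Farthest demand point is C1 at distance 9 (to W-α); all others are ≤ 9.
With {W-α, W-δ} the worst case is 9.
With {W-β, W-δ} the worst case is 11.
No size-2 selection achieves below 9.

9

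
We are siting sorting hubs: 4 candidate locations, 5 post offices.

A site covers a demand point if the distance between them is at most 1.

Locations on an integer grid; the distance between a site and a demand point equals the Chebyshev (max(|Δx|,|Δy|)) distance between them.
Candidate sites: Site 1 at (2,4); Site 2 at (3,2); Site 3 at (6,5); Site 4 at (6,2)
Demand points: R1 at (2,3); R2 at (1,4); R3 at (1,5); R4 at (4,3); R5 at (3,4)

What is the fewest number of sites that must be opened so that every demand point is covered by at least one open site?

2

Coverage sets (demand points within 1 of each site):
  Site 1: {R1, R2, R3, R5}
  Site 2: {R1, R4}
  Site 3: {}
  Site 4: {}
No single site covers all 5 demand points.
But {Site 1, Site 2} covers everything, so the minimum is 2.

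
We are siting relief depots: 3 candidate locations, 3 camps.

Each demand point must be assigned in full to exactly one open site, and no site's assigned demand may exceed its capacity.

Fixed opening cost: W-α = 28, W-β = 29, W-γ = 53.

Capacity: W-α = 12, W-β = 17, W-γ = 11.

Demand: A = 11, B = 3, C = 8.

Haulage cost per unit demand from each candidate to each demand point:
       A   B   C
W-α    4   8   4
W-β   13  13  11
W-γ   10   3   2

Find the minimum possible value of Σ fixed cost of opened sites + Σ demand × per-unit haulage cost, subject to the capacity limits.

150

Open {W-α, W-γ}; cheapest assignment that respects the capacities:
  W-α (cap 12, load 11): A — cost 11×4 = 44
  W-γ (cap 11, load 11): B, C — cost 3×3 + 8×2 = 25
  Shipping 69, fixed 81 → total 150.
  Any other capacity-feasible assignment to {W-α, W-γ} ships for at least 69.
Compare {W-α, W-β, W-γ}: its best feasible assignment gives total 179.
Compare {W-α, W-β}: its best feasible assignment gives total 228.
Every other set of open sites that can feasibly serve all demand totals ≥ 179 even under its best assignment. Minimum: 150.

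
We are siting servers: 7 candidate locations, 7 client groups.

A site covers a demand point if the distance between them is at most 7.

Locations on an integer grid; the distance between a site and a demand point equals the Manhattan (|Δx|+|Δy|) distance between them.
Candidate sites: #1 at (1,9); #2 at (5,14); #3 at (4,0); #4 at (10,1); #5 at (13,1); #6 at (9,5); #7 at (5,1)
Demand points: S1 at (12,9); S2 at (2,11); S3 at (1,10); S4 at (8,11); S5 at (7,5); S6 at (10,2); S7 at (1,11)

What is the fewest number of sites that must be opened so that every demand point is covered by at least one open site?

2

Coverage sets (demand points within 7 of each site):
  #1: {S2, S3, S7}
  #2: {S2, S4, S7}
  #3: {}
  #4: {S5, S6}
  #5: {S6}
  #6: {S1, S4, S5, S6}
  #7: {S5, S6}
No single site covers all 7 demand points.
But {#1, #6} covers everything, so the minimum is 2.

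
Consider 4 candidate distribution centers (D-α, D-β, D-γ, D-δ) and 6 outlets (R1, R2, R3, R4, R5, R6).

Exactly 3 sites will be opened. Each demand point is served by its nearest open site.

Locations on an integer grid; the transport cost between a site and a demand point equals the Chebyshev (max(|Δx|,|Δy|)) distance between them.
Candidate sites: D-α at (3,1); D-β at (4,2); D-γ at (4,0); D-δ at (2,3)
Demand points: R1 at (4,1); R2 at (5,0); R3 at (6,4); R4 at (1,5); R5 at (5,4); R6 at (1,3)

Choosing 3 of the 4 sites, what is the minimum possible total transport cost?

9

Open {D-β, D-γ, D-δ}.
  R1→D-β 1, R2→D-γ 1, R3→D-β 2, R4→D-δ 2, R5→D-β 2, R6→D-δ 1  ⇒ total 9.
Compare {D-α, D-β, D-δ}: total 10.
Compare {D-α, D-β, D-γ}: total 11.
No size-3 selection does better; minimum is 9.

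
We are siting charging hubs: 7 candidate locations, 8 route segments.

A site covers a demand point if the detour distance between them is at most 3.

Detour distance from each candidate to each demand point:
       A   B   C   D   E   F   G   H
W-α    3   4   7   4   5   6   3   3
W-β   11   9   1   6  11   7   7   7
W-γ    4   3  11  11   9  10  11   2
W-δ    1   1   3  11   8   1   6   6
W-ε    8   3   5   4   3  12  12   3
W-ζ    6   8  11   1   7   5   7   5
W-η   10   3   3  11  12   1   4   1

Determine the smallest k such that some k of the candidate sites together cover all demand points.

Coverage sets (demand points within 3 of each site):
  W-α: {A, G, H}
  W-β: {C}
  W-γ: {B, H}
  W-δ: {A, B, C, F}
  W-ε: {B, E, H}
  W-ζ: {D}
  W-η: {B, C, F, H}
No 3 sites suffice: every size-3 union leaves at least one demand point uncovered.
But {W-α, W-δ, W-ε, W-ζ} covers everything, so the minimum is 4.

4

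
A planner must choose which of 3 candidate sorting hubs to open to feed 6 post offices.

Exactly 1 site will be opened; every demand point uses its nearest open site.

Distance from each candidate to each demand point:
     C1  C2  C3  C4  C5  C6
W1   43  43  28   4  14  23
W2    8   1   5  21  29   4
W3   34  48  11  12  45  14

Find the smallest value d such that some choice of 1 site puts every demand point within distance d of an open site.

29

Open {W2}.
  Farthest demand point is C5 at distance 29 (to W2); all others are ≤ 29.
With {W1} the worst case is 43.
With {W3} the worst case is 48.
No size-1 selection achieves below 29.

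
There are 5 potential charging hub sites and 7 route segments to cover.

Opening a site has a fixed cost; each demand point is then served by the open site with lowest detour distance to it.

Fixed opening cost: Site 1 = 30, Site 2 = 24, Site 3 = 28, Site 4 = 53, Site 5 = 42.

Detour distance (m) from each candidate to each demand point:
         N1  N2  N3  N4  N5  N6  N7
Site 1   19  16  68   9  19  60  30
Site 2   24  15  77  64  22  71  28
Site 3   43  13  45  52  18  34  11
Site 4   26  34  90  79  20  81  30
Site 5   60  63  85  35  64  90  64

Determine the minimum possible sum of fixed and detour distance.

Open {Site 1, Site 3}: assign each demand point to its cheapest open site.
  N1→Site 1 19, N2→Site 3 13, N3→Site 3 45, N4→Site 1 9, N5→Site 3 18, N6→Site 3 34, N7→Site 3 11
  detour distance 149, fixed 58 → total 207.
Compare {Site 1, Site 2, Site 3}: detour distance 149 + fixed 82 = 231.
Compare {Site 3}: detour distance 216 + fixed 28 = 244.
Compare {Site 2, Site 3}: detour distance 197 + fixed 52 = 249.
All other subsets cost ≥ 231. Minimum total cost: 207.

207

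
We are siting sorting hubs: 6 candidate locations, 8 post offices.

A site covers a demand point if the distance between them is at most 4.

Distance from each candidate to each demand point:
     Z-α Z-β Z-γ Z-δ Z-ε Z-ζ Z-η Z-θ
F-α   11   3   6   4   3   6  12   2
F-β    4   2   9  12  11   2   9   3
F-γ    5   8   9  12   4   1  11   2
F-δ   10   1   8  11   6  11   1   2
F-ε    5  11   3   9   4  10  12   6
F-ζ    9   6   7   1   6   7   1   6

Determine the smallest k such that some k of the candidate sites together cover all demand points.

3

Coverage sets (demand points within 4 of each site):
  F-α: {Z-β, Z-δ, Z-ε, Z-θ}
  F-β: {Z-α, Z-β, Z-ζ, Z-θ}
  F-γ: {Z-ε, Z-ζ, Z-θ}
  F-δ: {Z-β, Z-η, Z-θ}
  F-ε: {Z-γ, Z-ε}
  F-ζ: {Z-δ, Z-η}
No 2 sites suffice: every size-2 union leaves at least one demand point uncovered.
But {F-β, F-ε, F-ζ} covers everything, so the minimum is 3.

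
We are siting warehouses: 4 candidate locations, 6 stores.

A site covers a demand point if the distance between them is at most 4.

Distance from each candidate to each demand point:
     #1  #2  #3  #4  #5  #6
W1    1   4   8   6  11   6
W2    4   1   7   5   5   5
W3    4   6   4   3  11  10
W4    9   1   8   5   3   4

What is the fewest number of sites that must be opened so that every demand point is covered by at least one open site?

2

Coverage sets (demand points within 4 of each site):
  W1: {#1, #2}
  W2: {#1, #2}
  W3: {#1, #3, #4}
  W4: {#2, #5, #6}
No single site covers all 6 demand points.
But {W3, W4} covers everything, so the minimum is 2.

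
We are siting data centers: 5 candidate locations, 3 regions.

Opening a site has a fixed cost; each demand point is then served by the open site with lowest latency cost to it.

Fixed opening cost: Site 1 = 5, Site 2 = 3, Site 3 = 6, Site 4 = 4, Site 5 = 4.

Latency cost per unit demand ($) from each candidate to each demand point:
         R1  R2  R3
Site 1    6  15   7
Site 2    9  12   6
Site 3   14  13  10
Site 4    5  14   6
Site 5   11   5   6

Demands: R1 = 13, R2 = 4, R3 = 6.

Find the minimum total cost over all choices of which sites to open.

129

Open {Site 4, Site 5}: assign each demand point to its cheapest open site.
  R1→Site 4 13×5=65, R2→Site 5 4×5=20, R3→Site 4 6×6=36
  latency cost 121, fixed 8 → total 129.
Compare {Site 2, Site 4, Site 5}: latency cost 121 + fixed 11 = 132.
Compare {Site 1, Site 4, Site 5}: latency cost 121 + fixed 13 = 134.
Compare {Site 3, Site 4, Site 5}: latency cost 121 + fixed 14 = 135.
All other subsets cost ≥ 132. Minimum total cost: 129.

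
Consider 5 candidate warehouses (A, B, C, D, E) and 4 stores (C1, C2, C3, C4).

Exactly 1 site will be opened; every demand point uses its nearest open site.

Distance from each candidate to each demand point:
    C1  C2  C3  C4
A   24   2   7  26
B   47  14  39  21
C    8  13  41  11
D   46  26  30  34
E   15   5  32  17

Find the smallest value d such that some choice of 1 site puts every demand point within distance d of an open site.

Open {A}.
  Farthest demand point is C4 at distance 26 (to A); all others are ≤ 26.
With {E} the worst case is 32.
With {C} the worst case is 41.
No size-1 selection achieves below 26.

26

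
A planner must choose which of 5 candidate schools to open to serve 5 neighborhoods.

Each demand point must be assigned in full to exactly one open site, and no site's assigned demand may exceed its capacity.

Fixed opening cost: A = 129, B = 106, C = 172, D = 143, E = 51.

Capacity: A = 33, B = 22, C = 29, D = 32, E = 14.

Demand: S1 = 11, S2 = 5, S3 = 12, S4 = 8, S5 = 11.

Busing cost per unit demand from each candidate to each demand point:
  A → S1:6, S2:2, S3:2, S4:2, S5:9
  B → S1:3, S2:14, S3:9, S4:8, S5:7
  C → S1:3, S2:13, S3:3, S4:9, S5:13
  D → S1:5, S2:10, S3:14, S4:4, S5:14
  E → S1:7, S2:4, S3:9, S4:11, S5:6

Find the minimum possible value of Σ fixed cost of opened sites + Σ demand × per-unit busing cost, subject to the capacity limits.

395

Open {A, B}; cheapest assignment that respects the capacities:
  A (cap 33, load 25): S2, S3, S4 — cost 5×2 + 12×2 + 8×2 = 50
  B (cap 22, load 22): S1, S5 — cost 11×3 + 11×7 = 110
  Shipping 160, fixed 235 → total 395.
  Any other capacity-feasible assignment to {A, B} ships for at least 160.
Compare {A, B, E}: its best feasible assignment gives total 435.
Compare {A, D}: its best feasible assignment gives total 492.
Every other set of open sites that can feasibly serve all demand totals ≥ 435 even under its best assignment. Minimum: 395.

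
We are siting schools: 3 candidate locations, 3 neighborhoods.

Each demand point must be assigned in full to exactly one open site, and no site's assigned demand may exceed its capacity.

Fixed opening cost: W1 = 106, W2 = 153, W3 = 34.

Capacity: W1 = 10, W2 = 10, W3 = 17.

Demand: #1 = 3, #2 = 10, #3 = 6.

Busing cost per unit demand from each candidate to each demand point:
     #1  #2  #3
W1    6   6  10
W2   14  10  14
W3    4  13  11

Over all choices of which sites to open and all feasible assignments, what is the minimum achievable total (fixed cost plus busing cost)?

Open {W1, W3}; cheapest assignment that respects the capacities:
  W1 (cap 10, load 10): #2 — cost 10×6 = 60
  W3 (cap 17, load 9): #1, #3 — cost 3×4 + 6×11 = 78
  Shipping 138, fixed 140 → total 278.
  Any other capacity-feasible assignment to {W1, W3} ships for at least 138.
Compare {W2, W3}: its best feasible assignment gives total 365.
Compare {W1, W2, W3}: its best feasible assignment gives total 431.
Every other set of open sites that can feasibly serve all demand totals ≥ 365 even under its best assignment. Minimum: 278.

278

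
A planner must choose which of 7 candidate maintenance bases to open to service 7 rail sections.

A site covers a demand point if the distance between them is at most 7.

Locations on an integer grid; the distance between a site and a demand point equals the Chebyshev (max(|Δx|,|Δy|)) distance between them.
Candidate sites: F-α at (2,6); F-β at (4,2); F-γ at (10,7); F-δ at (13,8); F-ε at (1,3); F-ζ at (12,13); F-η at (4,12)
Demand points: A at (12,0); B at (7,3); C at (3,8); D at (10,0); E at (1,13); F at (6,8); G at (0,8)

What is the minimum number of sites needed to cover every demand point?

Coverage sets (demand points within 7 of each site):
  F-α: {B, C, E, F, G}
  F-β: {B, C, D, F, G}
  F-γ: {A, B, C, D, F}
  F-δ: {B, F}
  F-ε: {B, C, F, G}
  F-ζ: {F}
  F-η: {C, E, F, G}
No single site covers all 7 demand points.
But {F-α, F-γ} covers everything, so the minimum is 2.

2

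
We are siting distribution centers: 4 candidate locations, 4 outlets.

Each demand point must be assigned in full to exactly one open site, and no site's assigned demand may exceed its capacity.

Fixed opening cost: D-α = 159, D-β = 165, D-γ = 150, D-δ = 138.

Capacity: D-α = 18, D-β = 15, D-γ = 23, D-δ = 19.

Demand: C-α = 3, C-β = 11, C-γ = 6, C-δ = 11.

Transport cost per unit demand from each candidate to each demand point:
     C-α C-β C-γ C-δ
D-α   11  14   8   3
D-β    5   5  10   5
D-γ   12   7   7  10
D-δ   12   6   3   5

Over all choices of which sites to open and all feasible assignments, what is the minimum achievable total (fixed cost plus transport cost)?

Open {D-β, D-δ}; cheapest assignment that respects the capacities:
  D-β (cap 15, load 14): C-α, C-β — cost 3×5 + 11×5 = 70
  D-δ (cap 19, load 17): C-γ, C-δ — cost 6×3 + 11×5 = 73
  Shipping 143, fixed 303 → total 446.
  Any other capacity-feasible assignment to {D-β, D-δ} ships for at least 143.
Compare {D-α, D-δ}: its best feasible assignment gives total 447.
Compare {D-γ, D-δ}: its best feasible assignment gives total 474.
Every other set of open sites that can feasibly serve all demand totals ≥ 447 even under its best assignment. Minimum: 446.

446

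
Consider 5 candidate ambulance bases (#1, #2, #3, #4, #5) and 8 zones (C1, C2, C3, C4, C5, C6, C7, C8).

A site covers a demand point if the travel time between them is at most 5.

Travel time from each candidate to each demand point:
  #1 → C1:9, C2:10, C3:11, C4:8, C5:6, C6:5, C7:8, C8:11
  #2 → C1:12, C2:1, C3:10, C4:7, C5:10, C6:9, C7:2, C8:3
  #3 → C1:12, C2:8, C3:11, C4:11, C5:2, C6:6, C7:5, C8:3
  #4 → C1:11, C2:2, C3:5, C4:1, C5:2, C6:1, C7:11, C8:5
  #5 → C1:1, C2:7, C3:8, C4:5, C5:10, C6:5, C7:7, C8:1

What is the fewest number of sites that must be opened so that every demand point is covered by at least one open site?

3

Coverage sets (demand points within 5 of each site):
  #1: {C6}
  #2: {C2, C7, C8}
  #3: {C5, C7, C8}
  #4: {C2, C3, C4, C5, C6, C8}
  #5: {C1, C4, C6, C8}
No 2 sites suffice: every size-2 union leaves at least one demand point uncovered.
But {#2, #4, #5} covers everything, so the minimum is 3.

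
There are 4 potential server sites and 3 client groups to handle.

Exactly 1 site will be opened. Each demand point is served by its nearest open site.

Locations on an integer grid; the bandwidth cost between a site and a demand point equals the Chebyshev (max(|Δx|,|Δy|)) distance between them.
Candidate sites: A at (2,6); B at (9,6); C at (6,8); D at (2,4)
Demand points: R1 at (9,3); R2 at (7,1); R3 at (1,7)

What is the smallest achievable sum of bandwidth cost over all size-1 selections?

13

Open {A}.
  R1→A 7, R2→A 5, R3→A 1  ⇒ total 13.
Compare {D}: total 15.
Compare {B}: total 16.
No size-1 selection does better; minimum is 13.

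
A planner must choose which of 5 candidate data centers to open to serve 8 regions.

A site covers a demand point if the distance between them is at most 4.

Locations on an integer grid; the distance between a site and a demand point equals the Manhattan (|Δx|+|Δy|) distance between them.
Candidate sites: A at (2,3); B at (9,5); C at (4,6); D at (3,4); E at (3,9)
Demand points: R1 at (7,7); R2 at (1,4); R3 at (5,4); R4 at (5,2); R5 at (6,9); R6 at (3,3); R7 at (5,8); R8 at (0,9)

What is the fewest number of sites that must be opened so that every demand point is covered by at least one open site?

3

Coverage sets (demand points within 4 of each site):
  A: {R2, R3, R4, R6}
  B: {R1}
  C: {R1, R3, R6, R7}
  D: {R2, R3, R4, R6}
  E: {R5, R7, R8}
No 2 sites suffice: every size-2 union leaves at least one demand point uncovered.
But {A, B, E} covers everything, so the minimum is 3.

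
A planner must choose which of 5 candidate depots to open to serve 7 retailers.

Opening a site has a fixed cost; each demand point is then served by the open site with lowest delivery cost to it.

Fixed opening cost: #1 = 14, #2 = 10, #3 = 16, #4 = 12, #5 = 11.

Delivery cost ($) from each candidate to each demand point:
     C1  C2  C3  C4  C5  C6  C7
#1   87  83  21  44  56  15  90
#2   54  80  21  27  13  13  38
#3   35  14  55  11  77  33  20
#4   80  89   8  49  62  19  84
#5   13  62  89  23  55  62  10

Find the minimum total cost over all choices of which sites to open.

Open {#2, #3, #4, #5}: assign each demand point to its cheapest open site.
  C1→#5 13, C2→#3 14, C3→#4 8, C4→#3 11, C5→#2 13, C6→#2 13, C7→#5 10
  delivery cost 82, fixed 49 → total 131.
Compare {#2, #3, #5}: delivery cost 95 + fixed 37 = 132.
Compare {#1, #2, #3, #4, #5}: delivery cost 82 + fixed 63 = 145.
Compare {#1, #2, #3, #5}: delivery cost 95 + fixed 51 = 146.
All other subsets cost ≥ 132. Minimum total cost: 131.

131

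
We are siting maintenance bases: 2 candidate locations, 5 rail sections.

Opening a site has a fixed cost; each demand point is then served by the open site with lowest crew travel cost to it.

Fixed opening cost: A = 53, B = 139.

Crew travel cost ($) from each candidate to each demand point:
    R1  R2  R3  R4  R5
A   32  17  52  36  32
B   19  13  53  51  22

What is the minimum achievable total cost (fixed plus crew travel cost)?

222

Open {A}: assign each demand point to its cheapest open site.
  R1→A 32, R2→A 17, R3→A 52, R4→A 36, R5→A 32
  crew travel cost 169, fixed 53 → total 222.
Compare {B}: crew travel cost 158 + fixed 139 = 297.
Compare {A, B}: crew travel cost 142 + fixed 192 = 334.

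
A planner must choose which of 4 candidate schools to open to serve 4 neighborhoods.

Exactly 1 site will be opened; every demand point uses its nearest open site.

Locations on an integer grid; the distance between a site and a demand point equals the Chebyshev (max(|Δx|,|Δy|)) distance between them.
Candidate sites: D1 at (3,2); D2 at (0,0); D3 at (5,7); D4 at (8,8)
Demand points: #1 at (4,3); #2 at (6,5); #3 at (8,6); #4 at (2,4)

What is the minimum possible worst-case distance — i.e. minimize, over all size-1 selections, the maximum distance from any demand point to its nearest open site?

Open {D3}.
  Farthest demand point is #1 at distance 4 (to D3); all others are ≤ 4.
With {D1} the worst case is 5.
With {D4} the worst case is 6.
No size-1 selection achieves below 4.

4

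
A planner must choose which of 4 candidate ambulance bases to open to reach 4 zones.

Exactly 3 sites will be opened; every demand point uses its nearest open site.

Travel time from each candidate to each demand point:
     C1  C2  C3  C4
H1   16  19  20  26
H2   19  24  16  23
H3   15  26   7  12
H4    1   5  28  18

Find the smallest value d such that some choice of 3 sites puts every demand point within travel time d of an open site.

Open {H1, H3, H4}.
  Farthest demand point is C4 at travel time 12 (to H3); all others are ≤ 12.
With {H2, H3, H4} the worst case is 12.
With {H1, H2, H4} the worst case is 18.
No size-3 selection achieves below 12.

12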